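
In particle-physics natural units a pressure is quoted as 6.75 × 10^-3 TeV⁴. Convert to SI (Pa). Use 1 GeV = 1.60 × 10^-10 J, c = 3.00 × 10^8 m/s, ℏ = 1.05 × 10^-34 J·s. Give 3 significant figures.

Pressure is [E]/[L]³ = [E]⁴/(ℏc)³.
1 GeV⁴ → 1/(ℏc)³ × (1 GeV in J)⁴ = 2.10 × 10^37 Pa.
Convert the energy scale: 6.75 × 10^-3 TeV⁴ = 6.75 × 10^9 GeV⁴.
Result: 6.75 × 10^9 × 2.10 × 10^37 = 1.42 × 10^47 Pa.

1.42 × 10^47 Pa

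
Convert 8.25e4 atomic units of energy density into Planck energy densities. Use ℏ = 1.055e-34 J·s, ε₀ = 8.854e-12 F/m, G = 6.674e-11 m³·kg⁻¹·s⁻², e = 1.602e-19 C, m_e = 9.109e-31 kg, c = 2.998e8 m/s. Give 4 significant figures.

atomic unit of energy density: u_au = E_h/a₀³ = m_e⁴e¹⁰/((4πε₀)⁵ℏ⁸) = 2.929e13 J/m³
Planck energy density: u_P = c⁷/(ℏG²) = 4.632e113 J/m³
8.25e4 × 2.929e13 / 4.632e113 = 5.217e-96

5.217e-96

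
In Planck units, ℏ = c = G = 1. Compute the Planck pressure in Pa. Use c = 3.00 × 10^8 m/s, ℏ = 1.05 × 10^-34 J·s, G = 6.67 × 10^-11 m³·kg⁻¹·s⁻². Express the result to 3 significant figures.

From ℏ = c = G = 1 the pressure scale is p_P = c⁷/(ℏG²).
  = 2.19 × 10^59 / 4.67 × 10^-55
  = 4.68 × 10^113 Pa

4.68 × 10^113 Pa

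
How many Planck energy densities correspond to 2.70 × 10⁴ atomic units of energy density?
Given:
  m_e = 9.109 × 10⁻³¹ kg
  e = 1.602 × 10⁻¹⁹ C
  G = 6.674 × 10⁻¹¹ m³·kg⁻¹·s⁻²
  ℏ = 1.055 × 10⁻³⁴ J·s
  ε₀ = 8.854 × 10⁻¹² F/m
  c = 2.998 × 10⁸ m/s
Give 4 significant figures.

atomic unit of energy density: u_au = E_h/a₀³ = m_e⁴e¹⁰/((4πε₀)⁵ℏ⁸) = 2.929 × 10¹³ J/m³
Planck energy density: u_P = c⁷/(ℏG²) = 4.632 × 10¹¹³ J/m³
2.70 × 10⁴ × 2.929 × 10¹³ / 4.632 × 10¹¹³ = 1.707 × 10⁻⁹⁶

1.707 × 10⁻⁹⁶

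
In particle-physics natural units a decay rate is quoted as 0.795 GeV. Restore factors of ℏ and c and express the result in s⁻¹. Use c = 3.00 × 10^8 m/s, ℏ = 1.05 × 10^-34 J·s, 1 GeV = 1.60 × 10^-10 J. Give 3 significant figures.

1.21 × 10^24 s⁻¹

A rate is [E]/ℏ; divide by ℏ.
1 GeV → 1/ℏ × (1 GeV in J) = 1.52 × 10^24 s⁻¹.
Result: 0.795 × 1.52 × 10^24 = 1.21 × 10^24 s⁻¹.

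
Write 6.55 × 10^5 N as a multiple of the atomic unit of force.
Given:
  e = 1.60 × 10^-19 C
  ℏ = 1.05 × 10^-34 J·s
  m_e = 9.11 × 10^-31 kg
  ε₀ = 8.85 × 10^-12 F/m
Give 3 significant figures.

7.87 × 10^12

atomic unit of force: F_au = E_h/a₀ = m_e²e⁶/((4πε₀)³ℏ⁴) = 8.33 × 10^-8 N.
6.55 × 10^5 / 8.33 × 10^-8 = 7.87 × 10^12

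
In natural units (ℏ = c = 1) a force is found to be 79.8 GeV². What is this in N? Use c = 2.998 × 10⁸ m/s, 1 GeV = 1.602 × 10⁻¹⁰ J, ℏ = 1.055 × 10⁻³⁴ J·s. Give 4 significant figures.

6.475 × 10⁷ N

Force is [E]/[L] = [E]²/(ℏc); restore (ℏc)⁻¹.
1 GeV² → 1/(ℏc) × (1 GeV in J)² = 8.114 × 10⁵ N.
Result: 79.8 × 8.114 × 10⁵ = 6.475 × 10⁷ N.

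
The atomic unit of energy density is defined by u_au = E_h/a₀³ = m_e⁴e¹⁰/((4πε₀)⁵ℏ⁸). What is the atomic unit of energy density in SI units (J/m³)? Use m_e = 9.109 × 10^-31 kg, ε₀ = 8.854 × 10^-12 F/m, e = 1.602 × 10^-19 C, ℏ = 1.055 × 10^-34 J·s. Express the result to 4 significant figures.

u_au = E_h/a₀³ = m_e⁴e¹⁰/((4πε₀)⁵ℏ⁸)
E_h = 4.354 × 10^-18 J
a₀ = 5.297 × 10^-11 m
E_h/a₀³ = 2.929 × 10^13 J/m³

2.929 × 10^13 J/m³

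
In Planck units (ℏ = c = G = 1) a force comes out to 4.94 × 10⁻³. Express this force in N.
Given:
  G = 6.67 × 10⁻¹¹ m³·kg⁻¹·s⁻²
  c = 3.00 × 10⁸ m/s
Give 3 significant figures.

6.00 × 10⁴¹ N

One Planck force: F_P = c⁴/G = 1.21 × 10⁴⁴ N.
4.94 × 10⁻³ × 1.21 × 10⁴⁴ N = 6.00 × 10⁴¹ N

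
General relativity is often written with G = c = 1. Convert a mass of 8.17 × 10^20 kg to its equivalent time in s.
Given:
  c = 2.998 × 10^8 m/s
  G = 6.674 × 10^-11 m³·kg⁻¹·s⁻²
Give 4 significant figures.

Mass → time via G/c³.
8.17 × 10^20 kg × (G/c³) = 2.024 × 10^-15 s

2.024 × 10^-15 s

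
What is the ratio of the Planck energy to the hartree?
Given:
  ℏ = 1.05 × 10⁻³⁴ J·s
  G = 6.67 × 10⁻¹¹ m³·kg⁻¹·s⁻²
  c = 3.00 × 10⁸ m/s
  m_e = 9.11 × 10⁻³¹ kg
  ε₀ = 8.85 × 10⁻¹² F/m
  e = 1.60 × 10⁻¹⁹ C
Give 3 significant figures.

4.47 × 10²⁶

Planck energy: E_P = √(ℏc⁵/G) = 1.96 × 10⁹ J
hartree: E_h = m_e e⁴/(4πε₀ℏ)² = 4.38 × 10⁻¹⁸ J
ratio = 1.96 × 10⁹ / 4.38 × 10⁻¹⁸ = 4.47 × 10²⁶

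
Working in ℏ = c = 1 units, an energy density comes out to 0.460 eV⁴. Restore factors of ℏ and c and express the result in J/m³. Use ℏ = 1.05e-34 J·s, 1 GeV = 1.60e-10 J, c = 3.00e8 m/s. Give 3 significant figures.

[E]/[L]³ = [E]⁴/(ℏc)³; restore (ℏc)⁻³.
1 GeV⁴ → 1/(ℏc)³ × (1 GeV in J)⁴ = 2.10e37 J/m³.
Convert the energy scale: 0.460 eV⁴ = 4.60e-37 GeV⁴.
Result: 4.60e-37 × 2.10e37 = 9.65 J/m³.

9.65 J/m³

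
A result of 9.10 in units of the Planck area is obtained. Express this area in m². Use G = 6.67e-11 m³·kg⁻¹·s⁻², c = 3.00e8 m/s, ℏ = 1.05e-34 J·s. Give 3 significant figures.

2.36e-69 m²

One Planck area: A_P = ℏG/c³ = 2.59e-70 m².
9.10 × 2.59e-70 m² = 2.36e-69 m²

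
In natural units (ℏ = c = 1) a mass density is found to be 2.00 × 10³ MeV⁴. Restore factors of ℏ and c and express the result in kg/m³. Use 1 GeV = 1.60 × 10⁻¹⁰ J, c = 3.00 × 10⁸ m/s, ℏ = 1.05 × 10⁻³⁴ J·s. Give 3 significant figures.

Mass density is [E]/(c²[L]³) = [E]⁴/(ℏ³c⁵).
1 GeV⁴ → 1/(ℏ³c⁵) × (1 GeV in J)⁴ = 2.33 × 10²⁰ kg/m³.
Convert the energy scale: 2.00 × 10³ MeV⁴ = 2.00 × 10⁻⁹ GeV⁴.
Result: 2.00 × 10⁻⁹ × 2.33 × 10²⁰ = 4.66 × 10¹¹ kg/m³.

4.66 × 10¹¹ kg/m³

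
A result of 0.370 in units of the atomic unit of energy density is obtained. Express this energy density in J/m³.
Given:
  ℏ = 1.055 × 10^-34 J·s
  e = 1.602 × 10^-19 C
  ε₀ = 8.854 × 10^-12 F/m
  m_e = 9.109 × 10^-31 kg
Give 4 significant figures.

One atomic unit of energy density: u_au = E_h/a₀³ = m_e⁴e¹⁰/((4πε₀)⁵ℏ⁸) = 2.929 × 10^13 J/m³.
0.370 × 2.929 × 10^13 J/m³ = 1.084 × 10^13 J/m³

1.084 × 10^13 J/m³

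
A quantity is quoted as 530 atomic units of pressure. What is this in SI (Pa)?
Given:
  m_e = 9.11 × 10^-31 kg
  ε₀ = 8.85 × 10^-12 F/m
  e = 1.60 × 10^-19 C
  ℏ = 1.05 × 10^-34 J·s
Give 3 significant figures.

One atomic unit of pressure: P_au = E_h/a₀³ = m_e⁴e¹⁰/((4πε₀)⁵ℏ⁸) = 3.01 × 10^13 Pa.
530 × 3.01 × 10^13 Pa = 1.60 × 10^16 Pa

1.60 × 10^16 Pa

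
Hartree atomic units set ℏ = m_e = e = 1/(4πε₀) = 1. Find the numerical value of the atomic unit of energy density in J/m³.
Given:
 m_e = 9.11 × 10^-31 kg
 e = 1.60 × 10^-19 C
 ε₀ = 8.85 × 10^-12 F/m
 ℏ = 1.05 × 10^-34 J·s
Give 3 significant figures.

3.01 × 10^13 J/m³

Dimensional analysis gives u_au = E_h/a₀³ = m_e⁴e¹⁰/((4πε₀)⁵ℏ⁸).
E_h = 4.38 × 10^-18 J
a₀ = 5.26 × 10^-11 m
E_h/a₀³ = 3.01 × 10^13 J/m³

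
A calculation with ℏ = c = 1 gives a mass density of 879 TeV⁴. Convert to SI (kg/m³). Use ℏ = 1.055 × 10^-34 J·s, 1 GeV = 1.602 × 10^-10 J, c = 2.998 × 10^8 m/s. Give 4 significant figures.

2.036 × 10^35 kg/m³

Mass density is [E]/(c²[L]³) = [E]⁴/(ℏ³c⁵).
1 GeV⁴ → 1/(ℏ³c⁵) × (1 GeV in J)⁴ = 2.316 × 10^20 kg/m³.
Convert the energy scale: 879 TeV⁴ = 8.79 × 10^14 GeV⁴.
Result: 8.79 × 10^14 × 2.316 × 10^20 = 2.036 × 10^35 kg/m³.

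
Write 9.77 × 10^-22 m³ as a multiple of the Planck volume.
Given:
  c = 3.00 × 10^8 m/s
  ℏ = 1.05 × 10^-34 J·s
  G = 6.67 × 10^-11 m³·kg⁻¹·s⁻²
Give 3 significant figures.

2.34 × 10^83

Planck volume: V_P = (ℏG/c³)^(3/2) = 4.18 × 10^-105 m³.
9.77 × 10^-22 / 4.18 × 10^-105 = 2.34 × 10^83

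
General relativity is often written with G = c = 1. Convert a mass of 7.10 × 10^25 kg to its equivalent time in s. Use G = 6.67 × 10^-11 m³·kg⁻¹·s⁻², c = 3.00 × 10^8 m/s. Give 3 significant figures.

1.75 × 10^-10 s

Mass → time via G/c³.
7.10 × 10^25 kg × (G/c³) = 1.75 × 10^-10 s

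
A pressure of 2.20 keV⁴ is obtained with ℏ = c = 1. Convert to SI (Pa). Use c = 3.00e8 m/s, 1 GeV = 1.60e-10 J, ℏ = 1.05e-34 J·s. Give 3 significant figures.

Pressure is [E]/[L]³ = [E]⁴/(ℏc)³.
1 GeV⁴ → 1/(ℏc)³ × (1 GeV in J)⁴ = 2.10e37 Pa.
Convert the energy scale: 2.20 keV⁴ = 2.20e-24 GeV⁴.
Result: 2.20e-24 × 2.10e37 = 4.61e13 Pa.

4.61e13 Pa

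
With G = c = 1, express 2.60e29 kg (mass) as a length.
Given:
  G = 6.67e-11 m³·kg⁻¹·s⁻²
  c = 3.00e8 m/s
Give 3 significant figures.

193 m

In G = c = 1 units mass has dimensions of length; the conversion factor is G/c².
2.60e29 kg × (G/c²) = 193 m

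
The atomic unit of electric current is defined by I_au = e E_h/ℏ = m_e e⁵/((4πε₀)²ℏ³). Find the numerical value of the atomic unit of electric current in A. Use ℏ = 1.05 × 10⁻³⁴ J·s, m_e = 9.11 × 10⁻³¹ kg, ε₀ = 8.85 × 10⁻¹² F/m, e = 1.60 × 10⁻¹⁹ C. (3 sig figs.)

6.67 × 10⁻³ A

I_au = e E_h/ℏ = m_e e⁵/((4πε₀)²ℏ³)
E_h = 4.38 × 10⁻¹⁸ J
e·E_h/ℏ = 6.67 × 10⁻³ A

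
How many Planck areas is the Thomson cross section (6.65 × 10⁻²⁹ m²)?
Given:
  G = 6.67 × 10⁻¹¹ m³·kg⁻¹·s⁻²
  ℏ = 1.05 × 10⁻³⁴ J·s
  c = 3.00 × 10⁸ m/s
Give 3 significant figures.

2.56 × 10⁴¹

Planck area: A_P = ℏG/c³ = 2.59 × 10⁻⁷⁰ m².
6.65 × 10⁻²⁹ / 2.59 × 10⁻⁷⁰ = 2.56 × 10⁴¹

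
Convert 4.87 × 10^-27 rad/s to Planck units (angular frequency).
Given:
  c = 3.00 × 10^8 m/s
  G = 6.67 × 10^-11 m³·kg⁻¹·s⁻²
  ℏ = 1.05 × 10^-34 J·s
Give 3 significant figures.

2.61 × 10^-70

Planck angular frequency: ω_P = √(c⁵/(ℏG)) = 1.86 × 10^43 rad/s.
4.87 × 10^-27 / 1.86 × 10^43 = 2.61 × 10^-70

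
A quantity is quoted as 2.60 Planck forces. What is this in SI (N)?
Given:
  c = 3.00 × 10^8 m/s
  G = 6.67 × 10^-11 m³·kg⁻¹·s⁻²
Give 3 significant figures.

3.16 × 10^44 N

One Planck force: F_P = c⁴/G = 1.21 × 10^44 N.
2.60 × 1.21 × 10^44 N = 3.16 × 10^44 N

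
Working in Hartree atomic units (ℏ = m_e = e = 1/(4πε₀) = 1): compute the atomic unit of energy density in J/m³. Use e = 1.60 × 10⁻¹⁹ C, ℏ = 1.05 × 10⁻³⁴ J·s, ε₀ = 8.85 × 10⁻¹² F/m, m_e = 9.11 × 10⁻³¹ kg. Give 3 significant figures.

3.01 × 10¹³ J/m³

From ℏ = m_e = e = 1/(4πε₀) = 1 the energy density scale is u_au = E_h/a₀³ = m_e⁴e¹⁰/((4πε₀)⁵ℏ⁸).
E_h = 4.38 × 10⁻¹⁸ J
a₀ = 5.26 × 10⁻¹¹ m
E_h/a₀³ = 3.01 × 10¹³ J/m³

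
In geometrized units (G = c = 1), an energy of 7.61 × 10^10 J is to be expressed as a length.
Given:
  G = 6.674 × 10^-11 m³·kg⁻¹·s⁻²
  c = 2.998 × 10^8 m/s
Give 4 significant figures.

Energy → length via G/c⁴.
7.61 × 10^10 J × (G/c⁴) = 6.287 × 10^-34 m

6.287 × 10^-34 m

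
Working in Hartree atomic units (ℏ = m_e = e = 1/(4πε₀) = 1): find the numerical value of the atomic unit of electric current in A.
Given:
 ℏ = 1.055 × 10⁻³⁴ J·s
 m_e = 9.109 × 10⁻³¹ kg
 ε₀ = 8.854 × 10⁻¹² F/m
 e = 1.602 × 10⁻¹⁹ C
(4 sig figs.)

6.612 × 10⁻³ A

The unique combination of the constants set to 1 with dimensions of current is I_au = e E_h/ℏ = m_e e⁵/((4πε₀)²ℏ³).
E_h = 4.354 × 10⁻¹⁸ J
e·E_h/ℏ = 6.612 × 10⁻³ A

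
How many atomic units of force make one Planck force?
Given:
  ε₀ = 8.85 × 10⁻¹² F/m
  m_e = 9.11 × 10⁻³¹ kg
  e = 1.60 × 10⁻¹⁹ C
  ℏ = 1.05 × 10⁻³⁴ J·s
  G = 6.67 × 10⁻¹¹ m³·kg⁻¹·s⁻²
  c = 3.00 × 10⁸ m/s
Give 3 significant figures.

Planck force: F_P = c⁴/G = 1.21 × 10⁴⁴ N
atomic unit of force: F_au = E_h/a₀ = m_e²e⁶/((4πε₀)³ℏ⁴) = 8.33 × 10⁻⁸ N
ratio = 1.21 × 10⁴⁴ / 8.33 × 10⁻⁸ = 1.46 × 10⁵¹

1.46 × 10⁵¹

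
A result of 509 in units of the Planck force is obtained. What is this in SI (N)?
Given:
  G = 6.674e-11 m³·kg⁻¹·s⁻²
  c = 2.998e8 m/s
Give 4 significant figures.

One Planck force: F_P = c⁴/G = 1.210e44 N.
509 × 1.210e44 N = 6.161e46 N

6.161e46 N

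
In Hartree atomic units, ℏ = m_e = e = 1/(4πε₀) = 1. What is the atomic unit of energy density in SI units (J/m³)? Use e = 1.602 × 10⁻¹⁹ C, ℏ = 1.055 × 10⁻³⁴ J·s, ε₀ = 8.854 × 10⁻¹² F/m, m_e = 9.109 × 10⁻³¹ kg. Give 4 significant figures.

From ℏ = m_e = e = 1/(4πε₀) = 1 the energy density scale is u_au = E_h/a₀³ = m_e⁴e¹⁰/((4πε₀)⁵ℏ⁸).
E_h = 4.354 × 10⁻¹⁸ J
a₀ = 5.297 × 10⁻¹¹ m
E_h/a₀³ = 2.929 × 10¹³ J/m³

2.929 × 10¹³ J/m³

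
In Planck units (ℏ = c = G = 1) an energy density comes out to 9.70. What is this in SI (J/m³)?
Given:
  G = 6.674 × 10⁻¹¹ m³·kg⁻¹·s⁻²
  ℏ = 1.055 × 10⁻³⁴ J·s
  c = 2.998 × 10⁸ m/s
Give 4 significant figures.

One Planck energy density: u_P = c⁷/(ℏG²) = 4.632 × 10¹¹³ J/m³.
9.70 × 4.632 × 10¹¹³ J/m³ = 4.493 × 10¹¹⁴ J/m³

4.493 × 10¹¹⁴ J/m³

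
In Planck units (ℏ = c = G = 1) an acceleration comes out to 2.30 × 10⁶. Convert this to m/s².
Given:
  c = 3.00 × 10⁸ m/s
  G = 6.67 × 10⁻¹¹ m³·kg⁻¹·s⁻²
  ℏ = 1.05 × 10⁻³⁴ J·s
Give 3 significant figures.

1.29 × 10⁵⁸ m/s²

One Planck acceleration: a_P = √(c⁷/(ℏG)) = 5.59 × 10⁵¹ m/s².
2.30 × 10⁶ × 5.59 × 10⁵¹ m/s² = 1.29 × 10⁵⁸ m/s²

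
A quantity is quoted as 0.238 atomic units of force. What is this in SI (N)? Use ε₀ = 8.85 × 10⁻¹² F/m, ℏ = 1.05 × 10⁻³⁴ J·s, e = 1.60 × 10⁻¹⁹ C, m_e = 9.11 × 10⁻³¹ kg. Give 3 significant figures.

One atomic unit of force: F_au = E_h/a₀ = m_e²e⁶/((4πε₀)³ℏ⁴) = 8.33 × 10⁻⁸ N.
0.238 × 8.33 × 10⁻⁸ N = 1.98 × 10⁻⁸ N

1.98 × 10⁻⁸ N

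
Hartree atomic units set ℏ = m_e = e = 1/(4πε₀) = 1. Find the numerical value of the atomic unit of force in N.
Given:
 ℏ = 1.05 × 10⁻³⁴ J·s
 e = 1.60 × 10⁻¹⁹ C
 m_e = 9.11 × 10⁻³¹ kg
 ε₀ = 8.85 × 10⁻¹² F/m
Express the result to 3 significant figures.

8.33 × 10⁻⁸ N

The unique combination of the constants set to 1 with dimensions of force is F_au = E_h/a₀ = m_e²e⁶/((4πε₀)³ℏ⁴).
E_h = 4.38 × 10⁻¹⁸ J
a₀ = 5.26 × 10⁻¹¹ m
E_h/a₀ = 8.33 × 10⁻⁸ N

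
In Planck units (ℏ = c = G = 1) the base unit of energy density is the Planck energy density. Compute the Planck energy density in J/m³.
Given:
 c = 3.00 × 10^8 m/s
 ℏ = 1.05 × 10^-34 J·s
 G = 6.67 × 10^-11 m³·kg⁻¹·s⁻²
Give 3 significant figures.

4.68 × 10^113 J/m³

u_P = c⁷/(ℏG²)
  = 2.19 × 10^59 / 4.67 × 10^-55
  = 4.68 × 10^113 J/m³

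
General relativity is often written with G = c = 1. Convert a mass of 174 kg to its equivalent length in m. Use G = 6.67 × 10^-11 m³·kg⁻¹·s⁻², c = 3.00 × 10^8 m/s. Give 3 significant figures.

1.29 × 10^-25 m

In G = c = 1 units mass has dimensions of length; the conversion factor is G/c².
174 kg × (G/c²) = 1.29 × 10^-25 m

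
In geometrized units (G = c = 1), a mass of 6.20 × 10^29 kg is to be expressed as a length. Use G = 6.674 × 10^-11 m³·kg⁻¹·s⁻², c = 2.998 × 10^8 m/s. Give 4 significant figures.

In G = c = 1 units mass has dimensions of length; the conversion factor is G/c².
6.20 × 10^29 kg × (G/c²) = 460.4 m

460.4 m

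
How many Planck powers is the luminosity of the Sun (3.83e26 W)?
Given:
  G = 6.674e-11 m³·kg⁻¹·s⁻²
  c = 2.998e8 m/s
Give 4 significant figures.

Planck power: P_P = c⁵/G = 3.629e52 W.
3.83e26 / 3.629e52 = 1.055e-26

1.055e-26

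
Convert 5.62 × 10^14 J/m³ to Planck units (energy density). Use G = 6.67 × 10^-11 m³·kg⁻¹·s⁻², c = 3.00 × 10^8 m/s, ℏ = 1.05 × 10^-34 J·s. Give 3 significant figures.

Planck energy density: u_P = c⁷/(ℏG²) = 4.68 × 10^113 J/m³.
5.62 × 10^14 / 4.68 × 10^113 = 1.20 × 10^-99

1.20 × 10^-99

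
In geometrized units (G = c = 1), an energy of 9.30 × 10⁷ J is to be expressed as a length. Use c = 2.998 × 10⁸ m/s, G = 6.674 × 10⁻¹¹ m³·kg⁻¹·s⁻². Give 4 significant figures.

7.683 × 10⁻³⁷ m

Energy → length via G/c⁴.
9.30 × 10⁷ J × (G/c⁴) = 7.683 × 10⁻³⁷ m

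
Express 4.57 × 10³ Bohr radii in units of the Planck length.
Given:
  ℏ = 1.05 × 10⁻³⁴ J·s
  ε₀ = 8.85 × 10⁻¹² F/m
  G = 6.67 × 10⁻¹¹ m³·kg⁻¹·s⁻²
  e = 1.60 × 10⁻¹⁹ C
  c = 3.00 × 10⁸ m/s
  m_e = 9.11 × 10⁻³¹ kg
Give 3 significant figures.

Bohr radius: a₀ = 4πε₀ℏ²/(m_e e²) = 5.26 × 10⁻¹¹ m
Planck length: ℓ_P = √(ℏG/c³) = 1.61 × 10⁻³⁵ m
4.57 × 10³ × 5.26 × 10⁻¹¹ / 1.61 × 10⁻³⁵ = 1.49 × 10²⁸

1.49 × 10²⁸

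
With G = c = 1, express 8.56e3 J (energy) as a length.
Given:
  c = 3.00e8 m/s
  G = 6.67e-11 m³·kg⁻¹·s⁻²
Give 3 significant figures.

Energy → length via G/c⁴.
8.56e3 J × (G/c⁴) = 7.05e-41 m

7.05e-41 m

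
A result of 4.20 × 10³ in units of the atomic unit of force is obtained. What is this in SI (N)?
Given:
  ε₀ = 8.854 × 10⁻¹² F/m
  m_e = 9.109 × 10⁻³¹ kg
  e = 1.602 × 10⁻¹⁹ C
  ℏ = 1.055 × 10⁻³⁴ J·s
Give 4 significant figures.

3.452 × 10⁻⁴ N

One atomic unit of force: F_au = E_h/a₀ = m_e²e⁶/((4πε₀)³ℏ⁴) = 8.220 × 10⁻⁸ N.
4.20 × 10³ × 8.220 × 10⁻⁸ N = 3.452 × 10⁻⁴ N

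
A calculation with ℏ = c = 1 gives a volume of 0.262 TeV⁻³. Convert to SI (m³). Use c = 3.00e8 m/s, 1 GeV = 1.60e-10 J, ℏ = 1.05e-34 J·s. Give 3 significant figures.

Volume is [L]³ = [E]⁻³·(ℏc)³.
1 GeV⁻³ → (ℏc)³ × (1 GeV in J)⁻³ = 7.63e-48 m³.
Convert the energy scale: 0.262 TeV⁻³ = 2.62e-10 GeV⁻³.
Result: 2.62e-10 × 7.63e-48 = 2.00e-57 m³.

2.00e-57 m³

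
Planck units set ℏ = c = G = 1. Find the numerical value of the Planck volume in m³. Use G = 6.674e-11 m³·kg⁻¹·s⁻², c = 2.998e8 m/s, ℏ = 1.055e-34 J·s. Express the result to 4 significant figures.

4.224e-105 m³

From ℏ = c = G = 1 the volume scale is V_P = (ℏG/c³)^(3/2).
  = √(1.784e-209)
  = 4.224e-105 m³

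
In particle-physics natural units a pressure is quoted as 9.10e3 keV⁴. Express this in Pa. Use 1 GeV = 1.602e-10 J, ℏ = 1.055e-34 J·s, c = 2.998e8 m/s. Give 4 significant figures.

1.894e17 Pa

Pressure is [E]/[L]³ = [E]⁴/(ℏc)³.
1 GeV⁴ → 1/(ℏc)³ × (1 GeV in J)⁴ = 2.082e37 Pa.
Convert the energy scale: 9.10e3 keV⁴ = 9.10e-21 GeV⁴.
Result: 9.10e-21 × 2.082e37 = 1.894e17 Pa.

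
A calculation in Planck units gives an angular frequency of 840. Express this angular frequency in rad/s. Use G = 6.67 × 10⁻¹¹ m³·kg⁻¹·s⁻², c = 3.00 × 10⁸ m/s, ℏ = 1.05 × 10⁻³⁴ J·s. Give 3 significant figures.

One Planck angular frequency: ω_P = √(c⁵/(ℏG)) = 1.86 × 10⁴³ rad/s.
840 × 1.86 × 10⁴³ rad/s = 1.56 × 10⁴⁶ rad/s

1.56 × 10⁴⁶ rad/s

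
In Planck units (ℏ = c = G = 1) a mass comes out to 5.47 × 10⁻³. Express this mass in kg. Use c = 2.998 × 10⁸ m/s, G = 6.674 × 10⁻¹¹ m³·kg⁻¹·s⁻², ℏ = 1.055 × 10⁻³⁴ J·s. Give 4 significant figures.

1.191 × 10⁻¹⁰ kg

One Planck mass: m_P = √(ℏc/G) = 2.177 × 10⁻⁸ kg.
5.47 × 10⁻³ × 2.177 × 10⁻⁸ kg = 1.191 × 10⁻¹⁰ kg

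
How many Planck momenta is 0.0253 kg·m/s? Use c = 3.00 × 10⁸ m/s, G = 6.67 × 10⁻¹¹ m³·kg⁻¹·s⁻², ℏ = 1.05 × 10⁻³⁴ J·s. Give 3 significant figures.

Planck momentum: p_P = √(ℏc³/G) = 6.52 kg·m/s.
0.0253 / 6.52 = 3.88 × 10⁻³

3.88 × 10⁻³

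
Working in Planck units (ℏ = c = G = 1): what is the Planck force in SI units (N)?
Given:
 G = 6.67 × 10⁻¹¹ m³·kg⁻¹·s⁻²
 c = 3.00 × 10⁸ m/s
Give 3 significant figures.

1.21 × 10⁴⁴ N

The unique combination of the constants set to 1 with dimensions of force is F_P = c⁴/G.
  = 8.10 × 10³³ / 6.67 × 10⁻¹¹
  = 1.21 × 10⁴⁴ N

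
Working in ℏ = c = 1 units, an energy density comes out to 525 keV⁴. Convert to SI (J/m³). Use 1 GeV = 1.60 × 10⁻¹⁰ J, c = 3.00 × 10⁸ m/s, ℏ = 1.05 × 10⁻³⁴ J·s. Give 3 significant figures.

1.10 × 10¹⁶ J/m³

[E]/[L]³ = [E]⁴/(ℏc)³; restore (ℏc)⁻³.
1 GeV⁴ → 1/(ℏc)³ × (1 GeV in J)⁴ = 2.10 × 10³⁷ J/m³.
Convert the energy scale: 525 keV⁴ = 5.25 × 10⁻²² GeV⁴.
Result: 5.25 × 10⁻²² × 2.10 × 10³⁷ = 1.10 × 10¹⁶ J/m³.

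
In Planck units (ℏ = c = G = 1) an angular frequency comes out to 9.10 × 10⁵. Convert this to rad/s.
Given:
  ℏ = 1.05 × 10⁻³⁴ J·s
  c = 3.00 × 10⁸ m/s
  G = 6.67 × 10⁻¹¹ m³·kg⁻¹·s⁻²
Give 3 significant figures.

One Planck angular frequency: ω_P = √(c⁵/(ℏG)) = 1.86 × 10⁴³ rad/s.
9.10 × 10⁵ × 1.86 × 10⁴³ rad/s = 1.70 × 10⁴⁹ rad/s

1.70 × 10⁴⁹ rad/s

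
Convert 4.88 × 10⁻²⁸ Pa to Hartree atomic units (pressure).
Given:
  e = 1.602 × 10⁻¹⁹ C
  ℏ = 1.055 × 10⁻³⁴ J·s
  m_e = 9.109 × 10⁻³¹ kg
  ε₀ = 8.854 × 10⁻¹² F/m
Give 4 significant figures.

1.666 × 10⁻⁴¹

atomic unit of pressure: P_au = E_h/a₀³ = m_e⁴e¹⁰/((4πε₀)⁵ℏ⁸) = 2.929 × 10¹³ Pa.
4.88 × 10⁻²⁸ / 2.929 × 10¹³ = 1.666 × 10⁻⁴¹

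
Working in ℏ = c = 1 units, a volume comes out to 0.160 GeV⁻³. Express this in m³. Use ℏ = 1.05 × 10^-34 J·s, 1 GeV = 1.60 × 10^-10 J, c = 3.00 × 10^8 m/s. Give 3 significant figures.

1.22 × 10^-48 m³

Volume is [L]³ = [E]⁻³·(ℏc)³.
1 GeV⁻³ → (ℏc)³ × (1 GeV in J)⁻³ = 7.63 × 10^-48 m³.
Result: 0.160 × 7.63 × 10^-48 = 1.22 × 10^-48 m³.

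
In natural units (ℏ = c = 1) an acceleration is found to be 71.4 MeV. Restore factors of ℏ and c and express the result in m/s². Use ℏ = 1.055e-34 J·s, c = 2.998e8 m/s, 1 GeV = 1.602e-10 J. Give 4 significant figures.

3.250e31 m/s²

Acceleration is [L]/[T]² = c·[E]/ℏ.
1 GeV → c/ℏ × (1 GeV in J) = 4.552e32 m/s².
Convert the energy scale: 71.4 MeV = 0.0714 GeV.
Result: 0.0714 × 4.552e32 = 3.250e31 m/s².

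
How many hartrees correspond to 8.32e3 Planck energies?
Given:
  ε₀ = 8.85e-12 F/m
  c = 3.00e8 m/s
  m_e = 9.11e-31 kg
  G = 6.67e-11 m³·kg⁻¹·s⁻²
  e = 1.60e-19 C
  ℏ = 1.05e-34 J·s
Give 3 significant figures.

Planck energy: E_P = √(ℏc⁵/G) = 1.96e9 J
hartree: E_h = m_e e⁴/(4πε₀ℏ)² = 4.38e-18 J
8.32e3 × 1.96e9 / 4.38e-18 = 3.72e30

3.72e30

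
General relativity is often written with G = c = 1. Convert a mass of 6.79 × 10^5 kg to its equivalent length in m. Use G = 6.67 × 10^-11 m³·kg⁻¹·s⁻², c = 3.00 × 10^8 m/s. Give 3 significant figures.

In G = c = 1 units mass has dimensions of length; the conversion factor is G/c².
6.79 × 10^5 kg × (G/c²) = 5.03 × 10^-22 m

5.03 × 10^-22 m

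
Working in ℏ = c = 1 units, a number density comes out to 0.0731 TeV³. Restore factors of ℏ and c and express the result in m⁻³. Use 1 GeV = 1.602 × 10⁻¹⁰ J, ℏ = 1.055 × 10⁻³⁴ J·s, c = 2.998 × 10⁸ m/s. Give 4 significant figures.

Number density is [L]⁻³ = [E]³/(ℏc)³.
1 GeV³ → 1/(ℏc)³ × (1 GeV in J)³ = 1.299 × 10⁴⁷ m⁻³.
Convert the energy scale: 0.0731 TeV³ = 7.31 × 10⁷ GeV³.
Result: 7.31 × 10⁷ × 1.299 × 10⁴⁷ = 9.498 × 10⁵⁴ m⁻³.

9.498 × 10⁵⁴ m⁻³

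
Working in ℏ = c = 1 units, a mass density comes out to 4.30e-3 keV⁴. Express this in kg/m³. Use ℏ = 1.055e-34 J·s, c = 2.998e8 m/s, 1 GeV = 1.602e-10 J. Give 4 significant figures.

9.959e-7 kg/m³

Mass density is [E]/(c²[L]³) = [E]⁴/(ℏ³c⁵).
1 GeV⁴ → 1/(ℏ³c⁵) × (1 GeV in J)⁴ = 2.316e20 kg/m³.
Convert the energy scale: 4.30e-3 keV⁴ = 4.30e-27 GeV⁴.
Result: 4.30e-27 × 2.316e20 = 9.959e-7 kg/m³.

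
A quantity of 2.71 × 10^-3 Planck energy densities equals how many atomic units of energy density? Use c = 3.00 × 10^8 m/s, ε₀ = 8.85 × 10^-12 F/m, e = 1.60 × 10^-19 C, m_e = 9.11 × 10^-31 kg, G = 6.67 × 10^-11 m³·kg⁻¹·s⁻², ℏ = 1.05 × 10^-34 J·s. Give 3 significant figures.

4.21 × 10^97

Planck energy density: u_P = c⁷/(ℏG²) = 4.68 × 10^113 J/m³
atomic unit of energy density: u_au = E_h/a₀³ = m_e⁴e¹⁰/((4πε₀)⁵ℏ⁸) = 3.01 × 10^13 J/m³
2.71 × 10^-3 × 4.68 × 10^113 / 3.01 × 10^13 = 4.21 × 10^97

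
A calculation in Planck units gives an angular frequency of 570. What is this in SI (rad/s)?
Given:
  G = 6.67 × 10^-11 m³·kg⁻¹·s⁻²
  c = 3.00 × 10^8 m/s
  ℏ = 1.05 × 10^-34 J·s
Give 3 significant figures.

1.06 × 10^46 rad/s

One Planck angular frequency: ω_P = √(c⁵/(ℏG)) = 1.86 × 10^43 rad/s.
570 × 1.86 × 10^43 rad/s = 1.06 × 10^46 rad/s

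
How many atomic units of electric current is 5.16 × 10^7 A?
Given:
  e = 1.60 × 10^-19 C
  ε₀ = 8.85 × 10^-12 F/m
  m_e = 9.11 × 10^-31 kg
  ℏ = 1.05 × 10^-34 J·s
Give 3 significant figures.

atomic unit of electric current: I_au = e E_h/ℏ = m_e e⁵/((4πε₀)²ℏ³) = 6.67 × 10^-3 A.
5.16 × 10^7 / 6.67 × 10^-3 = 7.73 × 10^9

7.73 × 10^9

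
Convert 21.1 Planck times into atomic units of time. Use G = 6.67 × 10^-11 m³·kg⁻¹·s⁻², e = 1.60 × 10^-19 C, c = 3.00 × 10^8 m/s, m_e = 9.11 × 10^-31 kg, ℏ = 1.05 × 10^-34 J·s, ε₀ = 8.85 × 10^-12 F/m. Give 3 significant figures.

Planck time: t_P = √(ℏG/c⁵) = 5.37 × 10^-44 s
atomic unit of time: τ_au = (4πε₀)²ℏ³/(m_e e⁴) = 2.40 × 10^-17 s
21.1 × 5.37 × 10^-44 / 2.40 × 10^-17 = 4.72 × 10^-26

4.72 × 10^-26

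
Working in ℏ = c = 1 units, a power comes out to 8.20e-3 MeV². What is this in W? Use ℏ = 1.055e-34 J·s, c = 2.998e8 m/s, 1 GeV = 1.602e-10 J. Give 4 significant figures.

1.995e6 W

Power is [E]/[T] = [E]²/ℏ.
1 GeV² → 1/ℏ × (1 GeV in J)² = 2.433e14 W.
Convert the energy scale: 8.20e-3 MeV² = 8.20e-9 GeV².
Result: 8.20e-9 × 2.433e14 = 1.995e6 W.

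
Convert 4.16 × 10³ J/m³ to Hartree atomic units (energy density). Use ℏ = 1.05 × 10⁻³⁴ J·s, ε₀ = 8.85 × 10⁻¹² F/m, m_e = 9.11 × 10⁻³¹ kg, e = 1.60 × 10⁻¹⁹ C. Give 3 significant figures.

1.38 × 10⁻¹⁰

atomic unit of energy density: u_au = E_h/a₀³ = m_e⁴e¹⁰/((4πε₀)⁵ℏ⁸) = 3.01 × 10¹³ J/m³.
4.16 × 10³ / 3.01 × 10¹³ = 1.38 × 10⁻¹⁰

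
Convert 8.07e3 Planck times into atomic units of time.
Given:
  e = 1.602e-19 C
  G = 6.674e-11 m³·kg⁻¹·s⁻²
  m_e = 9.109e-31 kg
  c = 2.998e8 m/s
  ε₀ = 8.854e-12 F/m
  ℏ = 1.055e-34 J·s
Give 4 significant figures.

1.796e-23

Planck time: t_P = √(ℏG/c⁵) = 5.392e-44 s
atomic unit of time: τ_au = (4πε₀)²ℏ³/(m_e e⁴) = 2.423e-17 s
8.07e3 × 5.392e-44 / 2.423e-17 = 1.796e-23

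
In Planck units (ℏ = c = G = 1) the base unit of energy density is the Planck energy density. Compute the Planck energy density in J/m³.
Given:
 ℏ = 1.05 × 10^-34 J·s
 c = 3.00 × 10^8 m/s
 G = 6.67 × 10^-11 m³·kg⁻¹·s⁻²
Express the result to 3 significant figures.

4.68 × 10^113 J/m³

u_P = c⁷/(ℏG²)
  = 2.19 × 10^59 / 4.67 × 10^-55
  = 4.68 × 10^113 J/m³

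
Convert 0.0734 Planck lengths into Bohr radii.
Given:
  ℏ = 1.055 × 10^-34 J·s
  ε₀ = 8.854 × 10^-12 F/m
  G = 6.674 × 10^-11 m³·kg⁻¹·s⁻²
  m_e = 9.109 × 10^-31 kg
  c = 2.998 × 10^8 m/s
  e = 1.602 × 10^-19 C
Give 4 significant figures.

Planck length: ℓ_P = √(ℏG/c³) = 1.616 × 10^-35 m
Bohr radius: a₀ = 4πε₀ℏ²/(m_e e²) = 5.297 × 10^-11 m
0.0734 × 1.616 × 10^-35 / 5.297 × 10^-11 = 2.240 × 10^-26

2.240 × 10^-26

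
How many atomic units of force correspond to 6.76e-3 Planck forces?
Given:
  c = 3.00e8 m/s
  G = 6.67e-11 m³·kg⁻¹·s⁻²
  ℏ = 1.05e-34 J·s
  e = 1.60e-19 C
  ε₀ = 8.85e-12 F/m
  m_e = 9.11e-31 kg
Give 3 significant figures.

Planck force: F_P = c⁴/G = 1.21e44 N
atomic unit of force: F_au = E_h/a₀ = m_e²e⁶/((4πε₀)³ℏ⁴) = 8.33e-8 N
6.76e-3 × 1.21e44 / 8.33e-8 = 9.86e48

9.86e48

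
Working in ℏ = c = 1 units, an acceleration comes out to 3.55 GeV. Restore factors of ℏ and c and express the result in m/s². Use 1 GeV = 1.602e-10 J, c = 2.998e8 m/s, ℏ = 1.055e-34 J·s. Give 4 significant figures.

1.616e33 m/s²

Acceleration is [L]/[T]² = c·[E]/ℏ.
1 GeV → c/ℏ × (1 GeV in J) = 4.552e32 m/s².
Result: 3.55 × 4.552e32 = 1.616e33 m/s².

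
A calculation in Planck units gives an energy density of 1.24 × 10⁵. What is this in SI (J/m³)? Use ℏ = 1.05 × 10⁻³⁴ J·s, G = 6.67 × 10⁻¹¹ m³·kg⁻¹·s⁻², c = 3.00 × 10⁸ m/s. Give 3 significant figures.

5.81 × 10¹¹⁸ J/m³

One Planck energy density: u_P = c⁷/(ℏG²) = 4.68 × 10¹¹³ J/m³.
1.24 × 10⁵ × 4.68 × 10¹¹³ J/m³ = 5.81 × 10¹¹⁸ J/m³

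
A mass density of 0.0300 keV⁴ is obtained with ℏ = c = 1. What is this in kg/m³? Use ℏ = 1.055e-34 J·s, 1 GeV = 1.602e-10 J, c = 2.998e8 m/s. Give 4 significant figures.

Mass density is [E]/(c²[L]³) = [E]⁴/(ℏ³c⁵).
1 GeV⁴ → 1/(ℏ³c⁵) × (1 GeV in J)⁴ = 2.316e20 kg/m³.
Convert the energy scale: 0.0300 keV⁴ = 3.00e-26 GeV⁴.
Result: 3.00e-26 × 2.316e20 = 6.948e-6 kg/m³.

6.948e-6 kg/m³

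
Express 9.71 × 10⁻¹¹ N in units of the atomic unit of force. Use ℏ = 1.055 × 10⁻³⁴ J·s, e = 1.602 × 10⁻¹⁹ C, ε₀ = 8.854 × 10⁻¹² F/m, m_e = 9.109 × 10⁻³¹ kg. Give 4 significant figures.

atomic unit of force: F_au = E_h/a₀ = m_e²e⁶/((4πε₀)³ℏ⁴) = 8.220 × 10⁻⁸ N.
9.71 × 10⁻¹¹ / 8.220 × 10⁻⁸ = 1.181 × 10⁻³

1.181 × 10⁻³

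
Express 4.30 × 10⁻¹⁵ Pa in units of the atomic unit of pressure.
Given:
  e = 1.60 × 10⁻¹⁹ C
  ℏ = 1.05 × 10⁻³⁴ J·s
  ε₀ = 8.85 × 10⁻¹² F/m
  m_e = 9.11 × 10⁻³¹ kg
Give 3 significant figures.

1.43 × 10⁻²⁸

atomic unit of pressure: P_au = E_h/a₀³ = m_e⁴e¹⁰/((4πε₀)⁵ℏ⁸) = 3.01 × 10¹³ Pa.
4.30 × 10⁻¹⁵ / 3.01 × 10¹³ = 1.43 × 10⁻²⁸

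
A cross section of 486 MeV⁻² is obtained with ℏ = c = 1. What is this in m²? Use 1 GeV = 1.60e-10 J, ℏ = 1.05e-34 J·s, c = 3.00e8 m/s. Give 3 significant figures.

1.88e-23 m²

Area is [L]² = [E]⁻²·(ℏc)²; restore (ℏc)².
1 GeV⁻² → (ℏc)² × (1 GeV in J)⁻² = 3.88e-32 m².
Convert the energy scale: 486 MeV⁻² = 4.86e8 GeV⁻².
Result: 4.86e8 × 3.88e-32 = 1.88e-23 m².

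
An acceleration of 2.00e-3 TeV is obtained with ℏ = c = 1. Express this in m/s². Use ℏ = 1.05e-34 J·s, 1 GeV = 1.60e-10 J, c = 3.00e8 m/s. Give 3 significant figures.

9.14e32 m/s²

Acceleration is [L]/[T]² = c·[E]/ℏ.
1 GeV → c/ℏ × (1 GeV in J) = 4.57e32 m/s².
Convert the energy scale: 2.00e-3 TeV = 2 GeV.
Result: 2 × 4.57e32 = 9.14e32 m/s².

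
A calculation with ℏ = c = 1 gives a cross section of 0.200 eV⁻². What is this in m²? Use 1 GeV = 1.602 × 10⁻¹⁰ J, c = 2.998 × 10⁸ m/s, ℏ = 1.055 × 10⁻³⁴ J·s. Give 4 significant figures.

Area is [L]² = [E]⁻²·(ℏc)²; restore (ℏc)².
1 GeV⁻² → (ℏc)² × (1 GeV in J)⁻² = 3.898 × 10⁻³² m².
Convert the energy scale: 0.200 eV⁻² = 2.00 × 10¹⁷ GeV⁻².
Result: 2.00 × 10¹⁷ × 3.898 × 10⁻³² = 7.796 × 10⁻¹⁵ m².

7.796 × 10⁻¹⁵ m²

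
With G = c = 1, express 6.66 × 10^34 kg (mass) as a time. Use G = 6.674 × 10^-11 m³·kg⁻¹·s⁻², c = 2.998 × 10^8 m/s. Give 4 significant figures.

Mass → time via G/c³.
6.66 × 10^34 kg × (G/c³) = 0.1650 s

0.1650 s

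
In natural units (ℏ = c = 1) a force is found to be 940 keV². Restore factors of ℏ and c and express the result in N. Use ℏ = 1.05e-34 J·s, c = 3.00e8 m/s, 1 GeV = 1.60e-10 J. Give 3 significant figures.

Force is [E]/[L] = [E]²/(ℏc); restore (ℏc)⁻¹.
1 GeV² → 1/(ℏc) × (1 GeV in J)² = 8.13e5 N.
Convert the energy scale: 940 keV² = 9.40e-10 GeV².
Result: 9.40e-10 × 8.13e5 = 7.64e-4 N.

7.64e-4 N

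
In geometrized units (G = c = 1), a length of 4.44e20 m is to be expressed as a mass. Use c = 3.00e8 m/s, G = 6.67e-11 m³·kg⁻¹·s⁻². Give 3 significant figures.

5.99e47 kg

Length → mass via c²/G.
4.44e20 m × (c²/G) = 5.99e47 kg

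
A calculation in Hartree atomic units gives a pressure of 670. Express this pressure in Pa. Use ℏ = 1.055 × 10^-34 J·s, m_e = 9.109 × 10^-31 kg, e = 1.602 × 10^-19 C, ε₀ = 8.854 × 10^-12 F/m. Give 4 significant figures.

1.963 × 10^16 Pa

One atomic unit of pressure: P_au = E_h/a₀³ = m_e⁴e¹⁰/((4πε₀)⁵ℏ⁸) = 2.929 × 10^13 Pa.
670 × 2.929 × 10^13 Pa = 1.963 × 10^16 Pa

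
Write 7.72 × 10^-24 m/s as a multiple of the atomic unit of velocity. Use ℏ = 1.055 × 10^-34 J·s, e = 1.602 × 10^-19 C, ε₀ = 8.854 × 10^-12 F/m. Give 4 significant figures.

3.531 × 10^-30

atomic unit of velocity: v_au = e²/(4πε₀ℏ) = 2.186 × 10^6 m/s.
7.72 × 10^-24 / 2.186 × 10^6 = 3.531 × 10^-30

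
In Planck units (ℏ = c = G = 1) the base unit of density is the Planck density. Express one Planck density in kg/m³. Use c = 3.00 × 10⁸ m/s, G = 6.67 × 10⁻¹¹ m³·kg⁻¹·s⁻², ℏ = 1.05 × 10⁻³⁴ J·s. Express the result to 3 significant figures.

ρ_P = c⁵/(ℏG²)
  = 2.43 × 10⁴² / 4.67 × 10⁻⁵⁵
  = 5.20 × 10⁹⁶ kg/m³

5.20 × 10⁹⁶ kg/m³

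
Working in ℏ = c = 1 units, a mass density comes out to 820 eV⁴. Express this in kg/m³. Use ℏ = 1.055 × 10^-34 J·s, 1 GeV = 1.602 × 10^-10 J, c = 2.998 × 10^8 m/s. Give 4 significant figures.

Mass density is [E]/(c²[L]³) = [E]⁴/(ℏ³c⁵).
1 GeV⁴ → 1/(ℏ³c⁵) × (1 GeV in J)⁴ = 2.316 × 10^20 kg/m³.
Convert the energy scale: 820 eV⁴ = 8.20 × 10^-34 GeV⁴.
Result: 8.20 × 10^-34 × 2.316 × 10^20 = 1.899 × 10^-13 kg/m³.

1.899 × 10^-13 kg/m³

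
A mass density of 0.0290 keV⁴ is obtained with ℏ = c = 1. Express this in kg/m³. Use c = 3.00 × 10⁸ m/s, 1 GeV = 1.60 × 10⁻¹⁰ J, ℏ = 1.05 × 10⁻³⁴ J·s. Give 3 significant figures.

Mass density is [E]/(c²[L]³) = [E]⁴/(ℏ³c⁵).
1 GeV⁴ → 1/(ℏ³c⁵) × (1 GeV in J)⁴ = 2.33 × 10²⁰ kg/m³.
Convert the energy scale: 0.0290 keV⁴ = 2.90 × 10⁻²⁶ GeV⁴.
Result: 2.90 × 10⁻²⁶ × 2.33 × 10²⁰ = 6.76 × 10⁻⁶ kg/m³.

6.76 × 10⁻⁶ kg/m³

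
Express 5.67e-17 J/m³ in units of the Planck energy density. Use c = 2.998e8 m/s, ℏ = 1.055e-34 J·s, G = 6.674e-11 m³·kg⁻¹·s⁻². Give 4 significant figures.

Planck energy density: u_P = c⁷/(ℏG²) = 4.632e113 J/m³.
5.67e-17 / 4.632e113 = 1.224e-130

1.224e-130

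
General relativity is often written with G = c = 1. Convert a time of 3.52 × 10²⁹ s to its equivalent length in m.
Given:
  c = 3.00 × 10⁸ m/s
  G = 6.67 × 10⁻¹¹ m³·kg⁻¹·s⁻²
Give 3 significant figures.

Time → length via c.
3.52 × 10²⁹ s × (c) = 1.06 × 10³⁸ m

1.06 × 10³⁸ m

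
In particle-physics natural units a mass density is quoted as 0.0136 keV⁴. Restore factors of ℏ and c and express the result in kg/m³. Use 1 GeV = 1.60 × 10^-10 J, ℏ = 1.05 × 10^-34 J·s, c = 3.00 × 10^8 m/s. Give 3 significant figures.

Mass density is [E]/(c²[L]³) = [E]⁴/(ℏ³c⁵).
1 GeV⁴ → 1/(ℏ³c⁵) × (1 GeV in J)⁴ = 2.33 × 10^20 kg/m³.
Convert the energy scale: 0.0136 keV⁴ = 1.36 × 10^-26 GeV⁴.
Result: 1.36 × 10^-26 × 2.33 × 10^20 = 3.17 × 10^-6 kg/m³.

3.17 × 10^-6 kg/m³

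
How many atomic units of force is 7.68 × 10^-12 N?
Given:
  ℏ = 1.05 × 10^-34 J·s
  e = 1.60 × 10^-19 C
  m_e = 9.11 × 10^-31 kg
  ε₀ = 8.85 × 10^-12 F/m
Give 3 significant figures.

9.22 × 10^-5

atomic unit of force: F_au = E_h/a₀ = m_e²e⁶/((4πε₀)³ℏ⁴) = 8.33 × 10^-8 N.
7.68 × 10^-12 / 8.33 × 10^-8 = 9.22 × 10^-5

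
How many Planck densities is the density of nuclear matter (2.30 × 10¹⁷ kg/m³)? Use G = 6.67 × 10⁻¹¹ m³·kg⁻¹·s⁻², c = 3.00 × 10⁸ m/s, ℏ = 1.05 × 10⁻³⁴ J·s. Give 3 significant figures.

4.42 × 10⁻⁸⁰

Planck density: ρ_P = c⁵/(ℏG²) = 5.20 × 10⁹⁶ kg/m³.
2.30 × 10¹⁷ / 5.20 × 10⁹⁶ = 4.42 × 10⁻⁸⁰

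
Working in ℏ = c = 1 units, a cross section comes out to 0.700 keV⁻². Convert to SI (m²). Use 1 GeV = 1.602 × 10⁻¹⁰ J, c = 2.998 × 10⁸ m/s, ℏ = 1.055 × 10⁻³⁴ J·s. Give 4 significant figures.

Area is [L]² = [E]⁻²·(ℏc)²; restore (ℏc)².
1 GeV⁻² → (ℏc)² × (1 GeV in J)⁻² = 3.898 × 10⁻³² m².
Convert the energy scale: 0.700 keV⁻² = 7.00 × 10¹¹ GeV⁻².
Result: 7.00 × 10¹¹ × 3.898 × 10⁻³² = 2.729 × 10⁻²⁰ m².

2.729 × 10⁻²⁰ m²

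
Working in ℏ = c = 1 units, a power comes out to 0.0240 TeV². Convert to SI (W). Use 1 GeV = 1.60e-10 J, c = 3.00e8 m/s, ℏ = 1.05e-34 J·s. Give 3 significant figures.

Power is [E]/[T] = [E]²/ℏ.
1 GeV² → 1/ℏ × (1 GeV in J)² = 2.44e14 W.
Convert the energy scale: 0.0240 TeV² = 2.40e4 GeV².
Result: 2.40e4 × 2.44e14 = 5.85e18 W.

5.85e18 W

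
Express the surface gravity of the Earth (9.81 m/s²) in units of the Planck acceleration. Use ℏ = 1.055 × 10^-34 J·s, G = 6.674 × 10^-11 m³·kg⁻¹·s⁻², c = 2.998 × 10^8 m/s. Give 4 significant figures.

1.764 × 10^-51

Planck acceleration: a_P = √(c⁷/(ℏG)) = 5.560 × 10^51 m/s².
9.81 / 5.560 × 10^51 = 1.764 × 10^-51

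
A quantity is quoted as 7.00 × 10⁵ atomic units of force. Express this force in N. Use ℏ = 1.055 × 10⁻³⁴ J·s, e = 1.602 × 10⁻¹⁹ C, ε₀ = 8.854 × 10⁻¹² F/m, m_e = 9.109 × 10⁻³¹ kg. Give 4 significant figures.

0.05754 N

One atomic unit of force: F_au = E_h/a₀ = m_e²e⁶/((4πε₀)³ℏ⁴) = 8.220 × 10⁻⁸ N.
7.00 × 10⁵ × 8.220 × 10⁻⁸ N = 0.05754 N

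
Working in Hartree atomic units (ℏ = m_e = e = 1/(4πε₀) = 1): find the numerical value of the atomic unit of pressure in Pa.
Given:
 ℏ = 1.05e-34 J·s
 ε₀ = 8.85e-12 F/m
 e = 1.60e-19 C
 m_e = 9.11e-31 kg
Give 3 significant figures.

The unique combination of the constants set to 1 with dimensions of pressure is P_au = E_h/a₀³ = m_e⁴e¹⁰/((4πε₀)⁵ℏ⁸).
E_h = 4.38e-18 J
a₀ = 5.26e-11 m
E_h/a₀³ = 3.01e13 Pa

3.01e13 Pa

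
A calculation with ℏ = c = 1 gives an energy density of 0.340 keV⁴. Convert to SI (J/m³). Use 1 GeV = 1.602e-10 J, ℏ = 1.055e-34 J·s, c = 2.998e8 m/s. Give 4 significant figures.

7.077e12 J/m³

[E]/[L]³ = [E]⁴/(ℏc)³; restore (ℏc)⁻³.
1 GeV⁴ → 1/(ℏc)³ × (1 GeV in J)⁴ = 2.082e37 J/m³.
Convert the energy scale: 0.340 keV⁴ = 3.40e-25 GeV⁴.
Result: 3.40e-25 × 2.082e37 = 7.077e12 J/m³.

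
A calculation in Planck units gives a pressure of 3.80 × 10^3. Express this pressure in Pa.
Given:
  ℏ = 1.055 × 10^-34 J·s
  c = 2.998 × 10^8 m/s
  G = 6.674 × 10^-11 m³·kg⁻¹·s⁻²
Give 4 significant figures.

1.760 × 10^117 Pa

One Planck pressure: p_P = c⁷/(ℏG²) = 4.632 × 10^113 Pa.
3.80 × 10^3 × 4.632 × 10^113 Pa = 1.760 × 10^117 Pa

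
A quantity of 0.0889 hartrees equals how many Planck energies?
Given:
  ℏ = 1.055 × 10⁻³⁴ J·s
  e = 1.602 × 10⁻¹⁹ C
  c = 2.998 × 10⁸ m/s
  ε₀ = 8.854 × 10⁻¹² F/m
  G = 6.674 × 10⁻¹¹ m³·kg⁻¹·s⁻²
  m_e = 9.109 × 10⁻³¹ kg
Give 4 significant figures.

1.978 × 10⁻²⁸

hartree: E_h = m_e e⁴/(4πε₀ℏ)² = 4.354 × 10⁻¹⁸ J
Planck energy: E_P = √(ℏc⁵/G) = 1.957 × 10⁹ J
0.0889 × 4.354 × 10⁻¹⁸ / 1.957 × 10⁹ = 1.978 × 10⁻²⁸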